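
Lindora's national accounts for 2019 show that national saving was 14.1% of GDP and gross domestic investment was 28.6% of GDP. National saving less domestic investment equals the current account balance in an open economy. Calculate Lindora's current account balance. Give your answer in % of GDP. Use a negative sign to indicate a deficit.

-14.5

S - I = CA (net lending to the rest of the world).
CA = S - I = 14.1 - 28.6 = -14.5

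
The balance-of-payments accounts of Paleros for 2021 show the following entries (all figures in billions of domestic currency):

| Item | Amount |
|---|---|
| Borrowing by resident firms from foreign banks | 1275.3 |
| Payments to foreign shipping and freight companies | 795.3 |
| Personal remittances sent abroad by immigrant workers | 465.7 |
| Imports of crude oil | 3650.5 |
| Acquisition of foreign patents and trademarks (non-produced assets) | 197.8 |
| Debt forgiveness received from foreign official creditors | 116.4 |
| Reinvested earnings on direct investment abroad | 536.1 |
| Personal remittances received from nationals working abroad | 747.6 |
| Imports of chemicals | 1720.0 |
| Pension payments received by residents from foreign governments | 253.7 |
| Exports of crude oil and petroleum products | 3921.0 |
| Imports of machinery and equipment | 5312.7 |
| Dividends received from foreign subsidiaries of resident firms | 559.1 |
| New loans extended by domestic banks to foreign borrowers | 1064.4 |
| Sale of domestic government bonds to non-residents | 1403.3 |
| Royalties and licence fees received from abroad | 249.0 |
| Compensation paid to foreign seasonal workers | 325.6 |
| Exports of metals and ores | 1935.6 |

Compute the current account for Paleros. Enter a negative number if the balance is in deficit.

-4067.7

Goods: -5312.7 - 1720.0 + 3921.0 + 1935.6 - 3650.5 = -4826.6
Services: -795.3 + 249.0 = -546.3
Primary income: -325.6 + 559.1 + 536.1 = 769.6
Secondary income: 747.6 - 465.7 + 253.7 = 535.6
Current account = (-4826.6) + (-546.3) + 769.6 + 535.6 = -4067.7
(Excluded from the current account — financial account: borrowing by resident firms from foreign banks 1275.3, new loans extended by domestic banks to foreign borrowers 1064.4, sale of domestic government bonds to non-residents 1403.3; capital account: acquisition of foreign patents and trademarks (non-produced assets) 197.8, debt forgiveness received from foreign official creditors 116.4.)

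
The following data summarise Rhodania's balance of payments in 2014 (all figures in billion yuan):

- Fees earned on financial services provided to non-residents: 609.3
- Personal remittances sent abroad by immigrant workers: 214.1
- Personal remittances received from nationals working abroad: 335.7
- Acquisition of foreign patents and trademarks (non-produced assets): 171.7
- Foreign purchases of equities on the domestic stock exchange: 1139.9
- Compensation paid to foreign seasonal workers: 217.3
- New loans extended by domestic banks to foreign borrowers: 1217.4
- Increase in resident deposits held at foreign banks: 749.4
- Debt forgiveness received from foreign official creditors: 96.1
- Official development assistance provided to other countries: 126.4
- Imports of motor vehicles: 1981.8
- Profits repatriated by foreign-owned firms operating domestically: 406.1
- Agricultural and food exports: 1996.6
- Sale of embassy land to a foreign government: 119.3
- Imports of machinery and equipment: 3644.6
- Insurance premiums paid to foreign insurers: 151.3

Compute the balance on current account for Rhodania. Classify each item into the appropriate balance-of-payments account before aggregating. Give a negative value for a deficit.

-3800.0

Goods: -3644.6 + 1996.6 - 1981.8 = -3629.8
Services: -151.3 + 609.3 = 458.0
Primary income: -217.3 - 406.1 = -623.4
Secondary income: 335.7 - 126.4 - 214.1 = -4.8
Current account = (-3629.8) + 458.0 + (-623.4) + (-4.8) = -3800.0
(Excluded from the current account — capital account: acquisition of foreign patents and trademarks (non-produced assets) 171.7, debt forgiveness received from foreign official creditors 96.1, sale of embassy land to a foreign government 119.3; financial account: foreign purchases of equities on the domestic stock exchange 1139.9, new loans extended by domestic banks to foreign borrowers 1217.4, increase in resident deposits held at foreign banks 749.4.)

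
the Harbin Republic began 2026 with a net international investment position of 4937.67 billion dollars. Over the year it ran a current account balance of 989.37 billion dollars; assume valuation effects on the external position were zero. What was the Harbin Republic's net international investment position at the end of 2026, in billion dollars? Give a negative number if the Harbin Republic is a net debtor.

With no valuation effects, change in NIIP = current account = 989.37
End-of-year NIIP = 4937.67 + 989.37 = 5927.04

5927.04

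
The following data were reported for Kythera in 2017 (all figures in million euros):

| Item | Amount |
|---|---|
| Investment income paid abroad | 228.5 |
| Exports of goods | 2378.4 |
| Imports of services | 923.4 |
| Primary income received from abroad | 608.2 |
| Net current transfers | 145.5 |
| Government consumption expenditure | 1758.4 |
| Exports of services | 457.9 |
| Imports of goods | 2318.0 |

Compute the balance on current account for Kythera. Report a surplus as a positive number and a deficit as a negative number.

Goods balance = 2378.4 - 2318.0 = 60.4
Services balance = 457.9 - 923.4 = -465.5
Trade balance (goods + services) = 60.4 + (-465.5) = -405.1
Net primary income = 608.2 - 228.5 = 379.7
Net secondary income = 145.5
Current account = -405.1 + 379.7 + 145.5 = 120.1

120.1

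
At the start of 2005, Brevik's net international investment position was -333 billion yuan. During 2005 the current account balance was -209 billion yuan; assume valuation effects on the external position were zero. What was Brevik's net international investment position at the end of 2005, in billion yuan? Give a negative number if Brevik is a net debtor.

-542

With no valuation effects, change in NIIP = current account = -209
End-of-year NIIP = -333 + (-209) = -542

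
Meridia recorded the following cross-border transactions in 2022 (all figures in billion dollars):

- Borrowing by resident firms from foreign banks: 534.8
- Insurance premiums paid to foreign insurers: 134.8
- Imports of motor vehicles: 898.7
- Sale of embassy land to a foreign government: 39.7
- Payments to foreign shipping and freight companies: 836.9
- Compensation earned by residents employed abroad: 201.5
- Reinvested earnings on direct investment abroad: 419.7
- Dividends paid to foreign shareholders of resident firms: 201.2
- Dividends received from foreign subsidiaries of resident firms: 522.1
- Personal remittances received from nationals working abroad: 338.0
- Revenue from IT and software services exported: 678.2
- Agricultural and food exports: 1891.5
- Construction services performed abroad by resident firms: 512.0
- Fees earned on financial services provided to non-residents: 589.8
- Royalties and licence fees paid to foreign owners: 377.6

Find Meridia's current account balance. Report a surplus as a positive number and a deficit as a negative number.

Goods: -898.7 + 1891.5 = 992.8
Services: 512.0 - 377.6 - 134.8 + 589.8 + 678.2 - 836.9 = 430.7
Primary income: 522.1 + 201.5 - 201.2 + 419.7 = 942.1
Secondary income: 338.0
Current account = 992.8 + 430.7 + 942.1 + 338.0 = 2703.6
(Excluded from the current account — financial account: borrowing by resident firms from foreign banks 534.8; capital account: sale of embassy land to a foreign government 39.7.)

2703.6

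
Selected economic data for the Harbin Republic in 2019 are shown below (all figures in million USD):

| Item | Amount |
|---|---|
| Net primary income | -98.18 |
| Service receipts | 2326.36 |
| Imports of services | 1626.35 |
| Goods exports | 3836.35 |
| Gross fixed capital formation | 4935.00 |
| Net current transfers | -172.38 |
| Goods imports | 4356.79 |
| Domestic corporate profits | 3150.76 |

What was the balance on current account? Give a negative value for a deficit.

Goods balance = 3836.35 - 4356.79 = -520.44
Services balance = 2326.36 - 1626.35 = 700.01
Trade balance (goods + services) = -520.44 + 700.01 = 179.57
Net primary income = -98.18
Net secondary income = -172.38
Current account = 179.57 + (-98.18) + (-172.38) = -90.99

-90.99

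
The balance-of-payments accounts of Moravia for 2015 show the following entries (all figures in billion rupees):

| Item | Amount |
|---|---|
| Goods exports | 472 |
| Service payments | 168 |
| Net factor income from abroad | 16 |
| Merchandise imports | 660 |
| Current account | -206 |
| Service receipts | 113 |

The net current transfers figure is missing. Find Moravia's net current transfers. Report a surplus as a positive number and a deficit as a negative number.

21

Current account = goods balance + services balance + net primary income + net secondary income
Sum of the known components = -227
Net current transfers = CA - (known components) = -206 - (-227) = 21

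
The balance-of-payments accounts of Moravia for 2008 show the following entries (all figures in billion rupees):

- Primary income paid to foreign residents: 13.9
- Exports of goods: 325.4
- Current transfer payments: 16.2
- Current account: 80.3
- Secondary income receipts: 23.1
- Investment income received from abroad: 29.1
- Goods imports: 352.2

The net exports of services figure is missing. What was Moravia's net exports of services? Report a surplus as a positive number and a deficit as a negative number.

85.0

Current account = goods balance + services balance + net primary income + net secondary income
Sum of the known components = -4.7
Net exports of services = CA - (known components) = 80.3 - (-4.7) = 85.0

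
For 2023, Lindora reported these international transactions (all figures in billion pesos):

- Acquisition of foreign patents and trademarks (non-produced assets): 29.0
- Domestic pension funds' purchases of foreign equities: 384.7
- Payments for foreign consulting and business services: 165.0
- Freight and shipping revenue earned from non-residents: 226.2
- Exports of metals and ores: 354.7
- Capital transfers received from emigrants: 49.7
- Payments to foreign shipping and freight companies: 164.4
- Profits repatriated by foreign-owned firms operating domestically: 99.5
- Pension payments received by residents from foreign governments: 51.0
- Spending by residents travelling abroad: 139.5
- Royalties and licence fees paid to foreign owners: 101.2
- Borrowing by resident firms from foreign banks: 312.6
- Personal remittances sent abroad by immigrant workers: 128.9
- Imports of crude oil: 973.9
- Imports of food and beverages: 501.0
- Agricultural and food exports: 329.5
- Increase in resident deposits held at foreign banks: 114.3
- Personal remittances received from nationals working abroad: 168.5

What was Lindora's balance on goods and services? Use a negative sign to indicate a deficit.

-1134.6

Goods: 354.7 - 973.9 + 329.5 - 501.0 = -790.7
Services: -101.2 - 165.0 - 164.4 - 139.5 + 226.2 = -343.9
Trade balance = -790.7 + (-343.9) = -1134.6
(Excluded from the trade balance — capital account: acquisition of foreign patents and trademarks (non-produced assets) 29.0, capital transfers received from emigrants 49.7; financial account: domestic pension funds' purchases of foreign equities 384.7, borrowing by resident firms from foreign banks 312.6, increase in resident deposits held at foreign banks 114.3; primary income: profits repatriated by foreign-owned firms operating domestically 99.5; secondary income: pension payments received by residents from foreign governments 51.0, personal remittances sent abroad by immigrant workers 128.9, personal remittances received from nationals working abroad 168.5.)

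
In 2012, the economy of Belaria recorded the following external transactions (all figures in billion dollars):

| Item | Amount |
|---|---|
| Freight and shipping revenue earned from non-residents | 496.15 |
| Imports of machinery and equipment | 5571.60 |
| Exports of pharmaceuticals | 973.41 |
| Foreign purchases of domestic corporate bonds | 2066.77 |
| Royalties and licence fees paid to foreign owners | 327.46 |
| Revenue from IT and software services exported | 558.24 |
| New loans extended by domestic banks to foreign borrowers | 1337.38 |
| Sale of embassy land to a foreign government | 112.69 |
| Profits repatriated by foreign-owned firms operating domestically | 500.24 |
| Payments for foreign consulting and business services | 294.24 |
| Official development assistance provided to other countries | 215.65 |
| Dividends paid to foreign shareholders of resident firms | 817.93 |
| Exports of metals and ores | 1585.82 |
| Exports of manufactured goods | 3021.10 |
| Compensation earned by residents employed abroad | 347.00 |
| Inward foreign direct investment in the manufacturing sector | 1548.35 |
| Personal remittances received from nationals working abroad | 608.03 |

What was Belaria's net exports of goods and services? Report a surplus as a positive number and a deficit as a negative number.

441.42

Goods: -5571.60 + 1585.82 + 3021.10 + 973.41 = 8.73
Services: 496.15 - 327.46 + 558.24 - 294.24 = 432.69
Trade balance = 8.73 + 432.69 = 441.42
(Excluded from the trade balance — financial account: foreign purchases of domestic corporate bonds 2066.77, new loans extended by domestic banks to foreign borrowers 1337.38, inward foreign direct investment in the manufacturing sector 1548.35; capital account: sale of embassy land to a foreign government 112.69; primary income: profits repatriated by foreign-owned firms operating domestically 500.24, dividends paid to foreign shareholders of resident firms 817.93, compensation earned by residents employed abroad 347.00; secondary income: official development assistance provided to other countries 215.65, personal remittances received from nationals working abroad 608.03.)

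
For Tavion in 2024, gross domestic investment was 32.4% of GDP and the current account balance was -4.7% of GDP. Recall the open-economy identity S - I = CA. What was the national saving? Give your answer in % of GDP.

27.7

S = I + CA = 32.4 + (-4.7) = 27.7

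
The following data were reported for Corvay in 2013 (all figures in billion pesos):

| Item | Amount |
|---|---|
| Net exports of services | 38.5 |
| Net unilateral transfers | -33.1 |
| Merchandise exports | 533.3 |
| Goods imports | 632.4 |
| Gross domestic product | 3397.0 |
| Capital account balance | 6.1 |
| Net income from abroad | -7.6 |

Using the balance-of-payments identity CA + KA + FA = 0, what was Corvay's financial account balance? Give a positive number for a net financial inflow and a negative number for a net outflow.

Goods balance = 533.3 - 632.4 = -99.1
Services balance = 38.5
Trade balance (goods + services) = -99.1 + 38.5 = -60.6
Net primary income = -7.6
Net secondary income = -33.1
Current account = -60.6 + (-7.6) + (-33.1) = -101.3
Financial account = -(-101.3 + 6.1) = 95.2

95.2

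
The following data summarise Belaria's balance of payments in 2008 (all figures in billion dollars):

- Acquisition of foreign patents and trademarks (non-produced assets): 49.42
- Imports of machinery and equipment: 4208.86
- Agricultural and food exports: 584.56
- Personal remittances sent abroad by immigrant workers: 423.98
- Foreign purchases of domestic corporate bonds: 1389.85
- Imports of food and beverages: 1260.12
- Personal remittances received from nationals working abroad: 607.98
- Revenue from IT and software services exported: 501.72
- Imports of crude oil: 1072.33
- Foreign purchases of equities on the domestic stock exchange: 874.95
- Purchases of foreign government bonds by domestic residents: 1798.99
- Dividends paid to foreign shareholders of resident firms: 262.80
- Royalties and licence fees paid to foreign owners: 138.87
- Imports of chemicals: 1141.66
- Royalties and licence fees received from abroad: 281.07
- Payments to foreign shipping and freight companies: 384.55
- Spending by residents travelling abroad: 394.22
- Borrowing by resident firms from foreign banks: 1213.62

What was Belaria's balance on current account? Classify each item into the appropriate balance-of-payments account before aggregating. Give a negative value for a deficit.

Goods: -4208.86 - 1141.66 - 1260.12 + 584.56 - 1072.33 = -7098.41
Services: 281.07 - 394.22 - 138.87 - 384.55 + 501.72 = -134.85
Primary income: -262.80
Secondary income: -423.98 + 607.98 = 184.00
Current account = (-7098.41) + (-134.85) + (-262.80) + 184.00 = -7312.06
(Excluded from the current account — capital account: acquisition of foreign patents and trademarks (non-produced assets) 49.42; financial account: foreign purchases of domestic corporate bonds 1389.85, foreign purchases of equities on the domestic stock exchange 874.95, purchases of foreign government bonds by domestic residents 1798.99, borrowing by resident firms from foreign banks 1213.62.)

-7312.06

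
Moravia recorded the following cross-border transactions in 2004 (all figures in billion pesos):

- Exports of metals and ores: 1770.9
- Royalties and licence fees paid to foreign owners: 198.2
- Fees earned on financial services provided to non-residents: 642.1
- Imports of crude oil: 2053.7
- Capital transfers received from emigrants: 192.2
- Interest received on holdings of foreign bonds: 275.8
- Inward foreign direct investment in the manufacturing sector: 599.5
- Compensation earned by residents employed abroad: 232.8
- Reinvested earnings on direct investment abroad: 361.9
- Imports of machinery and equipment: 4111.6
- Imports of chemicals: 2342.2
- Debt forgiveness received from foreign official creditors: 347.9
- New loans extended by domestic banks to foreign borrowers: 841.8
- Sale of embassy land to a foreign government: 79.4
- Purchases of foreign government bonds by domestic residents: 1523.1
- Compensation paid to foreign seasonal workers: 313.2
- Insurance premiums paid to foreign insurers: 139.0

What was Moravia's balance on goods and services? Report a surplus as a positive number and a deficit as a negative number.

Goods: -2053.7 + 1770.9 - 2342.2 - 4111.6 = -6736.6
Services: 642.1 - 139.0 - 198.2 = 304.9
Trade balance = -6736.6 + 304.9 = -6431.7
(Excluded from the trade balance — capital account: capital transfers received from emigrants 192.2, debt forgiveness received from foreign official creditors 347.9, sale of embassy land to a foreign government 79.4; primary income: interest received on holdings of foreign bonds 275.8, compensation earned by residents employed abroad 232.8, reinvested earnings on direct investment abroad 361.9, compensation paid to foreign seasonal workers 313.2; financial account: inward foreign direct investment in the manufacturing sector 599.5, new loans extended by domestic banks to foreign borrowers 841.8, purchases of foreign government bonds by domestic residents 1523.1.)

-6431.7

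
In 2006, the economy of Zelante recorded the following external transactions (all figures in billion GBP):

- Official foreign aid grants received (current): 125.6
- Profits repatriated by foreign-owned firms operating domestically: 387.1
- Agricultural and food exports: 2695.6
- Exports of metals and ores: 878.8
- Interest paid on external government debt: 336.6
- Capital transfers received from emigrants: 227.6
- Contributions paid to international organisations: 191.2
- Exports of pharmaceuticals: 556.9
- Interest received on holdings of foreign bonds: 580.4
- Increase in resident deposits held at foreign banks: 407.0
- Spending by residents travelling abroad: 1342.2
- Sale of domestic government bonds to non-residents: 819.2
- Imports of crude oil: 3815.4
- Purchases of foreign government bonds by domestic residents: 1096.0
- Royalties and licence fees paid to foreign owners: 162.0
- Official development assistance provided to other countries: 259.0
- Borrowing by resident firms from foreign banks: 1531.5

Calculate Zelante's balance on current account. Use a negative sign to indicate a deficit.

-1656.2

Goods: -3815.4 + 2695.6 + 556.9 + 878.8 = 315.9
Services: -162.0 - 1342.2 = -1504.2
Primary income: -336.6 - 387.1 + 580.4 = -143.3
Secondary income: -259.0 - 191.2 + 125.6 = -324.6
Current account = 315.9 + (-1504.2) + (-143.3) + (-324.6) = -1656.2
(Excluded from the current account — capital account: capital transfers received from emigrants 227.6; financial account: increase in resident deposits held at foreign banks 407.0, sale of domestic government bonds to non-residents 819.2, purchases of foreign government bonds by domestic residents 1096.0, borrowing by resident firms from foreign banks 1531.5.)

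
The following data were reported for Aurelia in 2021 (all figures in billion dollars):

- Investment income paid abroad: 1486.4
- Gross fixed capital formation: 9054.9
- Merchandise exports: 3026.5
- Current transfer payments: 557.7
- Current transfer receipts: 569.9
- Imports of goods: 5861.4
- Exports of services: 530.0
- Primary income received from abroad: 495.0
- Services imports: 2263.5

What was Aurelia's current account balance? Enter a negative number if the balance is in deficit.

Goods balance = 3026.5 - 5861.4 = -2834.9
Services balance = 530.0 - 2263.5 = -1733.5
Trade balance (goods + services) = -2834.9 + (-1733.5) = -4568.4
Net primary income = 495.0 - 1486.4 = -991.4
Net secondary income = 569.9 - 557.7 = 12.2
Current account = -4568.4 + (-991.4) + 12.2 = -5547.6

-5547.6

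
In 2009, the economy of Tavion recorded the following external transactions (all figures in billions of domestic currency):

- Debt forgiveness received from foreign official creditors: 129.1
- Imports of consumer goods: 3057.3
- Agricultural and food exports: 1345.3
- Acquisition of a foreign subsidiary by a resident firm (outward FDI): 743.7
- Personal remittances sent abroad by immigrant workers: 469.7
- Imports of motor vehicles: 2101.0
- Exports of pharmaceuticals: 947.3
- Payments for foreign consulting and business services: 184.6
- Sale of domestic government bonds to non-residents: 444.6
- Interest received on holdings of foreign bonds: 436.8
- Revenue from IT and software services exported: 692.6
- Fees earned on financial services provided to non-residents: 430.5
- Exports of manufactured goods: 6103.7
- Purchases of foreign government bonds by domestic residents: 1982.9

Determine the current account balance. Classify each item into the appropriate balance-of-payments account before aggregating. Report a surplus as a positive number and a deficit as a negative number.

4143.6

Goods: 1345.3 + 947.3 + 6103.7 - 3057.3 - 2101.0 = 3238.0
Services: 430.5 - 184.6 + 692.6 = 938.5
Primary income: 436.8
Secondary income: -469.7
Current account = 3238.0 + 938.5 + 436.8 + (-469.7) = 4143.6
(Excluded from the current account — capital account: debt forgiveness received from foreign official creditors 129.1; financial account: acquisition of a foreign subsidiary by a resident firm (outward FDI) 743.7, sale of domestic government bonds to non-residents 444.6, purchases of foreign government bonds by domestic residents 1982.9.)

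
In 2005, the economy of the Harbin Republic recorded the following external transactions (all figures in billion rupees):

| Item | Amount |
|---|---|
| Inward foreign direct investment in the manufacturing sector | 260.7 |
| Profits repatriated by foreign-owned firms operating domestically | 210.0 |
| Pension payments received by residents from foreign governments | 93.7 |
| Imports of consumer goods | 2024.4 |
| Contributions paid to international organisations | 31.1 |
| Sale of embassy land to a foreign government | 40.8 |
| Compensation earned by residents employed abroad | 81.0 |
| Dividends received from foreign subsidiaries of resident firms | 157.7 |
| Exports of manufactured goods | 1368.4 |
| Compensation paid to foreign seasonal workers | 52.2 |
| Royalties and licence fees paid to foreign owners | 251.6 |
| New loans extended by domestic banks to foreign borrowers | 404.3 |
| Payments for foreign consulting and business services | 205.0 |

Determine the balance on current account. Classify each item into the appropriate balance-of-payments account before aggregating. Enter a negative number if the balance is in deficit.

Goods: -2024.4 + 1368.4 = -656.0
Services: -251.6 - 205.0 = -456.6
Primary income: 81.0 + 157.7 - 210.0 - 52.2 = -23.5
Secondary income: -31.1 + 93.7 = 62.6
Current account = (-656.0) + (-456.6) + (-23.5) + 62.6 = -1073.5
(Excluded from the current account — financial account: inward foreign direct investment in the manufacturing sector 260.7, new loans extended by domestic banks to foreign borrowers 404.3; capital account: sale of embassy land to a foreign government 40.8.)

-1073.5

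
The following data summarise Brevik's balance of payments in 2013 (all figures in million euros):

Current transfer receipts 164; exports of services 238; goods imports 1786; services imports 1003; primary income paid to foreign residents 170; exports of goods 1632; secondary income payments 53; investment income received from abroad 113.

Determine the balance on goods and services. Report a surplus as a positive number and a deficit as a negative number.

-919

Goods balance = 1632 - 1786 = -154
Services balance = 238 - 1003 = -765
Trade balance (goods + services) = -154 + (-765) = -919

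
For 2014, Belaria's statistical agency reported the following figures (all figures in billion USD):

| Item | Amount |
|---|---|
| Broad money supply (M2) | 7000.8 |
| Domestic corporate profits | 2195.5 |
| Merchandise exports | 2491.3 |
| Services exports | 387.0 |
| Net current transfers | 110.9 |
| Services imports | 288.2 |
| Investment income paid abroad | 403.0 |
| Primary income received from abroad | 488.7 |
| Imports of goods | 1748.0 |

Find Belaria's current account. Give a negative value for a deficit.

Goods balance = 2491.3 - 1748.0 = 743.3
Services balance = 387.0 - 288.2 = 98.8
Trade balance (goods + services) = 743.3 + 98.8 = 842.1
Net primary income = 488.7 - 403.0 = 85.7
Net secondary income = 110.9
Current account = 842.1 + 85.7 + 110.9 = 1038.7

1038.7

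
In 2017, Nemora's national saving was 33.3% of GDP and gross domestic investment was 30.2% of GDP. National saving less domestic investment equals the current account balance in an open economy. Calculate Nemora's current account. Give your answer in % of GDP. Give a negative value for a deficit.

CA = S - I = 33.3 - 30.2 = 3.1

3.1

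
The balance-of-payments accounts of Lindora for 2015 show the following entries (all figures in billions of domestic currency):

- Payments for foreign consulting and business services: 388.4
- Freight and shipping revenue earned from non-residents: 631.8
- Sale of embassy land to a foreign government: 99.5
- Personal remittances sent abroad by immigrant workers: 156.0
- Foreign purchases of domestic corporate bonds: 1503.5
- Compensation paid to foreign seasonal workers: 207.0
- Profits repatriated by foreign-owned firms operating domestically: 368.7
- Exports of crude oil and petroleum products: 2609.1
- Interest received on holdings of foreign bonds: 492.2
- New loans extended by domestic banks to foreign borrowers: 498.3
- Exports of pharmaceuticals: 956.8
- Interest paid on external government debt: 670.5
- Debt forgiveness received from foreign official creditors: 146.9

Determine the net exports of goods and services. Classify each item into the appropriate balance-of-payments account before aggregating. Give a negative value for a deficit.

Goods: 956.8 + 2609.1 = 3565.9
Services: -388.4 + 631.8 = 243.4
Trade balance = 3565.9 + 243.4 = 3809.3
(Excluded from the trade balance — capital account: sale of embassy land to a foreign government 99.5, debt forgiveness received from foreign official creditors 146.9; secondary income: personal remittances sent abroad by immigrant workers 156.0; financial account: foreign purchases of domestic corporate bonds 1503.5, new loans extended by domestic banks to foreign borrowers 498.3; primary income: compensation paid to foreign seasonal workers 207.0, profits repatriated by foreign-owned firms operating domestically 368.7, interest received on holdings of foreign bonds 492.2, interest paid on external government debt 670.5.)

3809.3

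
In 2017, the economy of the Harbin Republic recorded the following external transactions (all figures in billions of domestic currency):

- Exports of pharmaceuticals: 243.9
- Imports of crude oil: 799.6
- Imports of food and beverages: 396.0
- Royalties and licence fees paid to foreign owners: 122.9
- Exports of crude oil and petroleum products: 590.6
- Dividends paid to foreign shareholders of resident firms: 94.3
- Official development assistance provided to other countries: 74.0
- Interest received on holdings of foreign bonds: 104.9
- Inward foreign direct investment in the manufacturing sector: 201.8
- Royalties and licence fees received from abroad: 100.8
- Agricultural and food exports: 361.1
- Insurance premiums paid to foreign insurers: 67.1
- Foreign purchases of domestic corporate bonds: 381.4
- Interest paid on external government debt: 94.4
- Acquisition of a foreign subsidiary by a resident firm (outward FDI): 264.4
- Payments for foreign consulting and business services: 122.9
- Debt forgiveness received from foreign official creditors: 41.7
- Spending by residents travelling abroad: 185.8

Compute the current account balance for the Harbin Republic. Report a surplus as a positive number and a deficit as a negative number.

Goods: -396.0 - 799.6 + 243.9 + 361.1 + 590.6 = 0.0
Services: 100.8 - 185.8 - 122.9 - 67.1 - 122.9 = -397.9
Primary income: -94.3 + 104.9 - 94.4 = -83.8
Secondary income: -74.0
Current account = 0.0 + (-397.9) + (-83.8) + (-74.0) = -555.7
(Excluded from the current account — financial account: inward foreign direct investment in the manufacturing sector 201.8, foreign purchases of domestic corporate bonds 381.4, acquisition of a foreign subsidiary by a resident firm (outward FDI) 264.4; capital account: debt forgiveness received from foreign official creditors 41.7.)

-555.7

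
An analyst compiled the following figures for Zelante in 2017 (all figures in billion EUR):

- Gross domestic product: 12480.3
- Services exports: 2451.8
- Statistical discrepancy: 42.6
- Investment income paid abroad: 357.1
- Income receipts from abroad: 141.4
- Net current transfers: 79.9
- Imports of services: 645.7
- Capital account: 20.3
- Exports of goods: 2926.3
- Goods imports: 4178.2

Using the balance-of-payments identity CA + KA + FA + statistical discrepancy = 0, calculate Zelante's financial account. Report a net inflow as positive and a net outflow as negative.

Goods balance = 2926.3 - 4178.2 = -1251.9
Services balance = 2451.8 - 645.7 = 1806.1
Trade balance (goods + services) = -1251.9 + 1806.1 = 554.2
Net primary income = 141.4 - 357.1 = -215.7
Net secondary income = 79.9
Current account = 554.2 + (-215.7) + 79.9 = 418.4
Financial account = -(418.4 + 20.3 + 42.6) = -481.3

-481.3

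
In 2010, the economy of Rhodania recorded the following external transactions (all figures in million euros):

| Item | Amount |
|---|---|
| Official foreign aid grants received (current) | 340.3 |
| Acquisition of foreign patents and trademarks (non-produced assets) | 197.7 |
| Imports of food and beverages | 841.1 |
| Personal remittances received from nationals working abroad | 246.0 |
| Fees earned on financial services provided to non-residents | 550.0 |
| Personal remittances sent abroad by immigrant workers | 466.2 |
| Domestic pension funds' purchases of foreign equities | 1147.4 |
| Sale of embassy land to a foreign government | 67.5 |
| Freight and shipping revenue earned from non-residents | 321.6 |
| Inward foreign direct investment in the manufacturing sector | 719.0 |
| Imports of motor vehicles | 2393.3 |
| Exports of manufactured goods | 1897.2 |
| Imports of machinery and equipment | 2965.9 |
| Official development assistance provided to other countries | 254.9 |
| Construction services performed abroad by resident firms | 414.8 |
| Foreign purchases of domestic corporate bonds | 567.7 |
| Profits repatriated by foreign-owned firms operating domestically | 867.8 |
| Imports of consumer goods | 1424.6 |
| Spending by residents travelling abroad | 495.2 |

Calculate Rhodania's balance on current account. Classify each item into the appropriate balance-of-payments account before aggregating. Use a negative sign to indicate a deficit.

Goods: -2393.3 + 1897.2 - 1424.6 - 2965.9 - 841.1 = -5727.7
Services: 550.0 + 321.6 + 414.8 - 495.2 = 791.2
Primary income: -867.8
Secondary income: -466.2 + 246.0 + 340.3 - 254.9 = -134.8
Current account = (-5727.7) + 791.2 + (-867.8) + (-134.8) = -5939.1
(Excluded from the current account — capital account: acquisition of foreign patents and trademarks (non-produced assets) 197.7, sale of embassy land to a foreign government 67.5; financial account: domestic pension funds' purchases of foreign equities 1147.4, inward foreign direct investment in the manufacturing sector 719.0, foreign purchases of domestic corporate bonds 567.7.)

-5939.1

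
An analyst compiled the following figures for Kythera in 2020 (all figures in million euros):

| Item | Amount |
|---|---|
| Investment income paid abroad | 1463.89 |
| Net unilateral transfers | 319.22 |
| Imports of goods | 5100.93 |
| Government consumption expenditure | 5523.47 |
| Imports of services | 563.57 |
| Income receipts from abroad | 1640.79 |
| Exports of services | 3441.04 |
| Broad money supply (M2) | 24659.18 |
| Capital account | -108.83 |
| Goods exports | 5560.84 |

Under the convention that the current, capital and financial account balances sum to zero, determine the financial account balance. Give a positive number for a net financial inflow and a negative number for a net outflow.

-3724.67

Goods balance = 5560.84 - 5100.93 = 459.91
Services balance = 3441.04 - 563.57 = 2877.47
Trade balance (goods + services) = 459.91 + 2877.47 = 3337.38
Net primary income = 1640.79 - 1463.89 = 176.90
Net secondary income = 319.22
Current account = 3337.38 + 176.90 + 319.22 = 3833.50
Financial account = -(3833.50 + (-108.83)) = -3724.67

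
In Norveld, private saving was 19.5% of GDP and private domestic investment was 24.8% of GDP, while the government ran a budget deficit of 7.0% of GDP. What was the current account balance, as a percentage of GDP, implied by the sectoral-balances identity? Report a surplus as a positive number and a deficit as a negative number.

-12.3

By the sectoral-balances identity, CA = (S_private - I) + (T - G).
Private balance = 19.5 - 24.8 = -5.3
Government balance (T - G) = -7.0
CA = -5.3 + (-7.0) = -12.3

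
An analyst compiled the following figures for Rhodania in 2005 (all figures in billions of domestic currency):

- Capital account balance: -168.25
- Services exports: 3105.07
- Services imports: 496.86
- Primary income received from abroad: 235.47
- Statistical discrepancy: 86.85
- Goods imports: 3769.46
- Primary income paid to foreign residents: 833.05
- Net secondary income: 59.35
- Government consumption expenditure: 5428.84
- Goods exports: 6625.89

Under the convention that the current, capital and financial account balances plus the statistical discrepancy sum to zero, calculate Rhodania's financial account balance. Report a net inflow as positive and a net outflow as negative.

Goods balance = 6625.89 - 3769.46 = 2856.43
Services balance = 3105.07 - 496.86 = 2608.21
Trade balance (goods + services) = 2856.43 + 2608.21 = 5464.64
Net primary income = 235.47 - 833.05 = -597.58
Net secondary income = 59.35
Current account = 5464.64 + (-597.58) + 59.35 = 4926.41
Financial account = -(4926.41 + (-168.25) + 86.85) = -4845.01

-4845.01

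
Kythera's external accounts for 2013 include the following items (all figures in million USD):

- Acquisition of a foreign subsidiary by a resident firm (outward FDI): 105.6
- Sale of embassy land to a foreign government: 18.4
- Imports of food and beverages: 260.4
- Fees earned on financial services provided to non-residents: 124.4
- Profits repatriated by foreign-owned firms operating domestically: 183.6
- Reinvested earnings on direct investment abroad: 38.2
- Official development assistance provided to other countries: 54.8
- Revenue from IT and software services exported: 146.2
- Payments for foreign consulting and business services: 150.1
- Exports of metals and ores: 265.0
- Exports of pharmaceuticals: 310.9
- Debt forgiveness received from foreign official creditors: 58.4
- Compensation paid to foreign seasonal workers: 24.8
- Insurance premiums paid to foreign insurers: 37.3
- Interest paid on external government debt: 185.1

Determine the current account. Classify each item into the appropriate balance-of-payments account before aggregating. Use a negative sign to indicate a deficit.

Goods: 310.9 - 260.4 + 265.0 = 315.5
Services: -37.3 - 150.1 + 146.2 + 124.4 = 83.2
Primary income: -183.6 + 38.2 - 185.1 - 24.8 = -355.3
Secondary income: -54.8
Current account = 315.5 + 83.2 + (-355.3) + (-54.8) = -11.4
(Excluded from the current account — financial account: acquisition of a foreign subsidiary by a resident firm (outward FDI) 105.6; capital account: sale of embassy land to a foreign government 18.4, debt forgiveness received from foreign official creditors 58.4.)

-11.4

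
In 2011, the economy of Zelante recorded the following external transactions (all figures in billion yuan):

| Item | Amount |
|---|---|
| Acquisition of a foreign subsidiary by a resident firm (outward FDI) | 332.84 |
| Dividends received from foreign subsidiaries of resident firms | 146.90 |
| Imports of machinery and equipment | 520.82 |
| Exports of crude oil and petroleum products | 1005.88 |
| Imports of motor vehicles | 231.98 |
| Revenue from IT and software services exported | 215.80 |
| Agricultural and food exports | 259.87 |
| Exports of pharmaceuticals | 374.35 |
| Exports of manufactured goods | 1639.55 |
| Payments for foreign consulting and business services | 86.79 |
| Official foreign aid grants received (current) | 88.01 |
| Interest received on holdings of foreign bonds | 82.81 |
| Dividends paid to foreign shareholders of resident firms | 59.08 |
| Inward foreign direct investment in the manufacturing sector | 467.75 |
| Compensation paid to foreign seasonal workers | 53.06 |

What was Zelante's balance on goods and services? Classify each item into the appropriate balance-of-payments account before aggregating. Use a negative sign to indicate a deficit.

Goods: -231.98 + 259.87 + 374.35 + 1005.88 - 520.82 + 1639.55 = 2526.85
Services: -86.79 + 215.80 = 129.01
Trade balance = 2526.85 + 129.01 = 2655.86
(Excluded from the trade balance — financial account: acquisition of a foreign subsidiary by a resident firm (outward FDI) 332.84, inward foreign direct investment in the manufacturing sector 467.75; primary income: dividends received from foreign subsidiaries of resident firms 146.90, interest received on holdings of foreign bonds 82.81, dividends paid to foreign shareholders of resident firms 59.08, compensation paid to foreign seasonal workers 53.06; secondary income: official foreign aid grants received (current) 88.01.)

2655.86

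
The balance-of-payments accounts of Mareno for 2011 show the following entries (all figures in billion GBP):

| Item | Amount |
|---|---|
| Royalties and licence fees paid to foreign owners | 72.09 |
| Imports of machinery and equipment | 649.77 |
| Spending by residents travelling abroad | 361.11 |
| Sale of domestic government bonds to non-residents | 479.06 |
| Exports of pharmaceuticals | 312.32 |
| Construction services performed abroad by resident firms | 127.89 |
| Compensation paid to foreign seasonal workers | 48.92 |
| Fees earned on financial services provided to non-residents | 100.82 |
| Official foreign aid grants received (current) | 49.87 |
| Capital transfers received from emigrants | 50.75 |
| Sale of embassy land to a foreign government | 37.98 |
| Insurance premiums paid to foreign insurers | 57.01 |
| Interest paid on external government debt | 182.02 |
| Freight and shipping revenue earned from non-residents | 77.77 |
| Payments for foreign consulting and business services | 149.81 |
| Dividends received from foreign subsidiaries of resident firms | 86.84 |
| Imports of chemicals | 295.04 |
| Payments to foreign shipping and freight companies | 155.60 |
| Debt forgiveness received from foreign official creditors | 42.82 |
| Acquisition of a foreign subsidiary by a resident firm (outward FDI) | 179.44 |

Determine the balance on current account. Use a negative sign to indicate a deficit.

Goods: 312.32 - 295.04 - 649.77 = -632.49
Services: -72.09 + 100.82 - 149.81 + 127.89 + 77.77 - 57.01 - 155.60 - 361.11 = -489.14
Primary income: 86.84 - 48.92 - 182.02 = -144.10
Secondary income: 49.87
Current account = (-632.49) + (-489.14) + (-144.10) + 49.87 = -1215.86
(Excluded from the current account — financial account: sale of domestic government bonds to non-residents 479.06, acquisition of a foreign subsidiary by a resident firm (outward FDI) 179.44; capital account: capital transfers received from emigrants 50.75, sale of embassy land to a foreign government 37.98, debt forgiveness received from foreign official creditors 42.82.)

-1215.86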